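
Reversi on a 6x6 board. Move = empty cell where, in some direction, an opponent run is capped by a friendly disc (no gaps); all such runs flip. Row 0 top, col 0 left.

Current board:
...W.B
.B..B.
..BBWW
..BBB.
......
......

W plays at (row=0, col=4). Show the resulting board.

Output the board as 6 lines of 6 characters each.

Answer: ...WWB
.B..W.
..BBWW
..BBB.
......
......

Derivation:
Place W at (0,4); scan 8 dirs for brackets.
Dir NW: edge -> no flip
Dir N: edge -> no flip
Dir NE: edge -> no flip
Dir W: first cell 'W' (not opp) -> no flip
Dir E: opp run (0,5), next=edge -> no flip
Dir SW: first cell '.' (not opp) -> no flip
Dir S: opp run (1,4) capped by W -> flip
Dir SE: first cell '.' (not opp) -> no flip
All flips: (1,4)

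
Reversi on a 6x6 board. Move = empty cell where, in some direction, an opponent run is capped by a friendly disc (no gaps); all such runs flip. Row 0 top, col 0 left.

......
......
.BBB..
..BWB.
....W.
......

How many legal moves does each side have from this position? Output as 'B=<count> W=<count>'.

-- B to move --
(2,4): no bracket -> illegal
(3,5): no bracket -> illegal
(4,2): no bracket -> illegal
(4,3): flips 1 -> legal
(4,5): no bracket -> illegal
(5,3): no bracket -> illegal
(5,4): flips 1 -> legal
(5,5): flips 2 -> legal
B mobility = 3
-- W to move --
(1,0): no bracket -> illegal
(1,1): flips 1 -> legal
(1,2): no bracket -> illegal
(1,3): flips 1 -> legal
(1,4): no bracket -> illegal
(2,0): no bracket -> illegal
(2,4): flips 1 -> legal
(2,5): no bracket -> illegal
(3,0): no bracket -> illegal
(3,1): flips 1 -> legal
(3,5): flips 1 -> legal
(4,1): no bracket -> illegal
(4,2): no bracket -> illegal
(4,3): no bracket -> illegal
(4,5): no bracket -> illegal
W mobility = 5

Answer: B=3 W=5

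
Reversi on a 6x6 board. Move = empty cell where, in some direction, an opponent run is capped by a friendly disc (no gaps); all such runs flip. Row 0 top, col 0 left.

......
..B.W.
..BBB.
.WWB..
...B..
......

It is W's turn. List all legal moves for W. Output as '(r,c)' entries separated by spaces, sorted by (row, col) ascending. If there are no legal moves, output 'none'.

(0,1): no bracket -> illegal
(0,2): flips 2 -> legal
(0,3): no bracket -> illegal
(1,1): no bracket -> illegal
(1,3): flips 1 -> legal
(1,5): no bracket -> illegal
(2,1): no bracket -> illegal
(2,5): no bracket -> illegal
(3,4): flips 2 -> legal
(3,5): no bracket -> illegal
(4,2): no bracket -> illegal
(4,4): no bracket -> illegal
(5,2): no bracket -> illegal
(5,3): no bracket -> illegal
(5,4): flips 1 -> legal

Answer: (0,2) (1,3) (3,4) (5,4)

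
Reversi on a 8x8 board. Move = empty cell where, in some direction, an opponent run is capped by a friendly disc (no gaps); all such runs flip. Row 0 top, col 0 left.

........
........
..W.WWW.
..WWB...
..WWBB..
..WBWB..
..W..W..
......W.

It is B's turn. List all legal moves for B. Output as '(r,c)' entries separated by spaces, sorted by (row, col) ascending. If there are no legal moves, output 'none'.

Answer: (1,1) (1,4) (1,6) (2,3) (3,1) (4,1) (5,1) (6,1) (6,3) (6,4) (7,1) (7,5)

Derivation:
(1,1): flips 2 -> legal
(1,2): no bracket -> illegal
(1,3): no bracket -> illegal
(1,4): flips 1 -> legal
(1,5): no bracket -> illegal
(1,6): flips 1 -> legal
(1,7): no bracket -> illegal
(2,1): no bracket -> illegal
(2,3): flips 2 -> legal
(2,7): no bracket -> illegal
(3,1): flips 3 -> legal
(3,5): no bracket -> illegal
(3,6): no bracket -> illegal
(3,7): no bracket -> illegal
(4,1): flips 2 -> legal
(5,1): flips 1 -> legal
(5,6): no bracket -> illegal
(6,1): flips 2 -> legal
(6,3): flips 1 -> legal
(6,4): flips 1 -> legal
(6,6): no bracket -> illegal
(6,7): no bracket -> illegal
(7,1): flips 1 -> legal
(7,2): no bracket -> illegal
(7,3): no bracket -> illegal
(7,4): no bracket -> illegal
(7,5): flips 1 -> legal
(7,7): no bracket -> illegal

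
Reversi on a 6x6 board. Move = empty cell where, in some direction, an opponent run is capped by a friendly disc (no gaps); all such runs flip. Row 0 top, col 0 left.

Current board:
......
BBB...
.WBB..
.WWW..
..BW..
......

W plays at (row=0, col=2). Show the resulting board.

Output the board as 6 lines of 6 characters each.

Place W at (0,2); scan 8 dirs for brackets.
Dir NW: edge -> no flip
Dir N: edge -> no flip
Dir NE: edge -> no flip
Dir W: first cell '.' (not opp) -> no flip
Dir E: first cell '.' (not opp) -> no flip
Dir SW: opp run (1,1), next='.' -> no flip
Dir S: opp run (1,2) (2,2) capped by W -> flip
Dir SE: first cell '.' (not opp) -> no flip
All flips: (1,2) (2,2)

Answer: ..W...
BBW...
.WWB..
.WWW..
..BW..
......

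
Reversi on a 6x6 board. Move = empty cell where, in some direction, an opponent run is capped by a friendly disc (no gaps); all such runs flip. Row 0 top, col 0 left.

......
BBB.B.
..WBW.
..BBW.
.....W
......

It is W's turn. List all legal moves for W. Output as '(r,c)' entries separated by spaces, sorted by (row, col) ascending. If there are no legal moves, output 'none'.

(0,0): flips 1 -> legal
(0,1): flips 2 -> legal
(0,2): flips 1 -> legal
(0,3): no bracket -> illegal
(0,4): flips 1 -> legal
(0,5): no bracket -> illegal
(1,3): no bracket -> illegal
(1,5): no bracket -> illegal
(2,0): no bracket -> illegal
(2,1): no bracket -> illegal
(2,5): no bracket -> illegal
(3,1): flips 2 -> legal
(4,1): no bracket -> illegal
(4,2): flips 2 -> legal
(4,3): no bracket -> illegal
(4,4): flips 1 -> legal

Answer: (0,0) (0,1) (0,2) (0,4) (3,1) (4,2) (4,4)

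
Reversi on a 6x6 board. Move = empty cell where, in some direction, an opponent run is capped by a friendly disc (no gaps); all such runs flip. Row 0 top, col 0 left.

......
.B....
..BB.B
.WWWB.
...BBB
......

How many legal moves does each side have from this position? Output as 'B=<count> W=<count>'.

Answer: B=5 W=8

Derivation:
-- B to move --
(2,0): no bracket -> illegal
(2,1): flips 1 -> legal
(2,4): no bracket -> illegal
(3,0): flips 3 -> legal
(4,0): flips 1 -> legal
(4,1): flips 1 -> legal
(4,2): flips 1 -> legal
B mobility = 5
-- W to move --
(0,0): flips 2 -> legal
(0,1): no bracket -> illegal
(0,2): no bracket -> illegal
(1,0): no bracket -> illegal
(1,2): flips 1 -> legal
(1,3): flips 2 -> legal
(1,4): flips 1 -> legal
(1,5): no bracket -> illegal
(2,0): no bracket -> illegal
(2,1): no bracket -> illegal
(2,4): no bracket -> illegal
(3,5): flips 1 -> legal
(4,2): no bracket -> illegal
(5,2): no bracket -> illegal
(5,3): flips 1 -> legal
(5,4): flips 1 -> legal
(5,5): flips 1 -> legal
W mobility = 8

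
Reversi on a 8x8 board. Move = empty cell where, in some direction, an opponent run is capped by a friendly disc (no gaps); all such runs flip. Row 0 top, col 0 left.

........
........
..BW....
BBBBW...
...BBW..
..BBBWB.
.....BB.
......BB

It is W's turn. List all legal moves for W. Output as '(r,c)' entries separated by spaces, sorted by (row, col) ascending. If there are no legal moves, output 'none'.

Answer: (1,1) (2,1) (4,1) (4,2) (5,1) (5,7) (6,1) (6,3) (6,4) (6,7) (7,5)

Derivation:
(1,1): flips 3 -> legal
(1,2): no bracket -> illegal
(1,3): no bracket -> illegal
(2,0): no bracket -> illegal
(2,1): flips 1 -> legal
(2,4): no bracket -> illegal
(3,5): no bracket -> illegal
(4,0): no bracket -> illegal
(4,1): flips 1 -> legal
(4,2): flips 2 -> legal
(4,6): no bracket -> illegal
(4,7): no bracket -> illegal
(5,1): flips 3 -> legal
(5,7): flips 1 -> legal
(6,1): flips 2 -> legal
(6,2): no bracket -> illegal
(6,3): flips 4 -> legal
(6,4): flips 2 -> legal
(6,7): flips 1 -> legal
(7,4): no bracket -> illegal
(7,5): flips 1 -> legal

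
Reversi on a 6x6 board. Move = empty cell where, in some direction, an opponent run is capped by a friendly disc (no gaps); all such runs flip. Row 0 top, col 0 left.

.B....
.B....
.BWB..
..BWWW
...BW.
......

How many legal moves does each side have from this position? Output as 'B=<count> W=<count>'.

Answer: B=4 W=9

Derivation:
-- B to move --
(1,2): flips 1 -> legal
(1,3): no bracket -> illegal
(2,4): no bracket -> illegal
(2,5): flips 1 -> legal
(3,1): no bracket -> illegal
(4,2): no bracket -> illegal
(4,5): flips 2 -> legal
(5,3): no bracket -> illegal
(5,4): no bracket -> illegal
(5,5): flips 3 -> legal
B mobility = 4
-- W to move --
(0,0): flips 1 -> legal
(0,2): no bracket -> illegal
(1,0): no bracket -> illegal
(1,2): flips 1 -> legal
(1,3): flips 1 -> legal
(1,4): no bracket -> illegal
(2,0): flips 1 -> legal
(2,4): flips 1 -> legal
(3,0): no bracket -> illegal
(3,1): flips 1 -> legal
(4,1): no bracket -> illegal
(4,2): flips 2 -> legal
(5,2): flips 1 -> legal
(5,3): flips 1 -> legal
(5,4): no bracket -> illegal
W mobility = 9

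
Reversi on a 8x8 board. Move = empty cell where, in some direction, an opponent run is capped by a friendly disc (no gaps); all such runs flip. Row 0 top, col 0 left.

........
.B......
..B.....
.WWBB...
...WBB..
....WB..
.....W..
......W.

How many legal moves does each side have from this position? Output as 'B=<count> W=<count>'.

Answer: B=8 W=9

Derivation:
-- B to move --
(2,0): no bracket -> illegal
(2,1): no bracket -> illegal
(2,3): no bracket -> illegal
(3,0): flips 2 -> legal
(4,0): flips 1 -> legal
(4,1): no bracket -> illegal
(4,2): flips 2 -> legal
(5,2): flips 1 -> legal
(5,3): flips 2 -> legal
(5,6): no bracket -> illegal
(6,3): flips 1 -> legal
(6,4): flips 1 -> legal
(6,6): no bracket -> illegal
(6,7): no bracket -> illegal
(7,4): no bracket -> illegal
(7,5): flips 1 -> legal
(7,7): no bracket -> illegal
B mobility = 8
-- W to move --
(0,0): no bracket -> illegal
(0,1): no bracket -> illegal
(0,2): no bracket -> illegal
(1,0): no bracket -> illegal
(1,2): flips 1 -> legal
(1,3): flips 1 -> legal
(2,0): no bracket -> illegal
(2,1): no bracket -> illegal
(2,3): flips 1 -> legal
(2,4): flips 2 -> legal
(2,5): flips 1 -> legal
(3,5): flips 4 -> legal
(3,6): flips 1 -> legal
(4,2): no bracket -> illegal
(4,6): flips 2 -> legal
(5,3): no bracket -> illegal
(5,6): flips 1 -> legal
(6,4): no bracket -> illegal
(6,6): no bracket -> illegal
W mobility = 9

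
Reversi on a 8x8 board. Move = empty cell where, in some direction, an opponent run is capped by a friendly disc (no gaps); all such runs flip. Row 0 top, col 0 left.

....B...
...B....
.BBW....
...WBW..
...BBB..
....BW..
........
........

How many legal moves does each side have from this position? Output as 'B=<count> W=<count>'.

-- B to move --
(1,2): flips 1 -> legal
(1,4): no bracket -> illegal
(2,4): flips 1 -> legal
(2,5): flips 1 -> legal
(2,6): flips 1 -> legal
(3,2): flips 1 -> legal
(3,6): flips 1 -> legal
(4,2): no bracket -> illegal
(4,6): no bracket -> illegal
(5,6): flips 1 -> legal
(6,4): no bracket -> illegal
(6,5): flips 1 -> legal
(6,6): flips 1 -> legal
B mobility = 9
-- W to move --
(0,2): no bracket -> illegal
(0,3): flips 1 -> legal
(0,5): no bracket -> illegal
(1,0): no bracket -> illegal
(1,1): flips 1 -> legal
(1,2): no bracket -> illegal
(1,4): no bracket -> illegal
(1,5): no bracket -> illegal
(2,0): flips 2 -> legal
(2,4): no bracket -> illegal
(2,5): no bracket -> illegal
(3,0): no bracket -> illegal
(3,1): no bracket -> illegal
(3,2): no bracket -> illegal
(3,6): no bracket -> illegal
(4,2): no bracket -> illegal
(4,6): no bracket -> illegal
(5,2): no bracket -> illegal
(5,3): flips 3 -> legal
(5,6): flips 2 -> legal
(6,3): no bracket -> illegal
(6,4): no bracket -> illegal
(6,5): no bracket -> illegal
W mobility = 5

Answer: B=9 W=5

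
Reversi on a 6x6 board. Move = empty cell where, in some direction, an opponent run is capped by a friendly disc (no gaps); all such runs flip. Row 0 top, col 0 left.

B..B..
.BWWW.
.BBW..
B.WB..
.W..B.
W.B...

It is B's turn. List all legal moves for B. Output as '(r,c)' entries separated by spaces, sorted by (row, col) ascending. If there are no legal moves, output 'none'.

(0,1): no bracket -> illegal
(0,2): flips 1 -> legal
(0,4): flips 1 -> legal
(0,5): no bracket -> illegal
(1,5): flips 3 -> legal
(2,4): flips 1 -> legal
(2,5): flips 1 -> legal
(3,1): flips 1 -> legal
(3,4): no bracket -> illegal
(4,0): no bracket -> illegal
(4,2): flips 1 -> legal
(4,3): flips 1 -> legal
(5,1): no bracket -> illegal

Answer: (0,2) (0,4) (1,5) (2,4) (2,5) (3,1) (4,2) (4,3)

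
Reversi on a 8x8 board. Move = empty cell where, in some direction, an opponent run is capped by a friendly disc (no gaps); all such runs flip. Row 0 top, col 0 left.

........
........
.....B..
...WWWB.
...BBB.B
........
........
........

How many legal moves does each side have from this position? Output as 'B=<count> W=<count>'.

Answer: B=5 W=8

Derivation:
-- B to move --
(2,2): flips 1 -> legal
(2,3): flips 2 -> legal
(2,4): flips 1 -> legal
(2,6): flips 1 -> legal
(3,2): flips 3 -> legal
(4,2): no bracket -> illegal
(4,6): no bracket -> illegal
B mobility = 5
-- W to move --
(1,4): no bracket -> illegal
(1,5): flips 1 -> legal
(1,6): flips 1 -> legal
(2,4): no bracket -> illegal
(2,6): no bracket -> illegal
(2,7): no bracket -> illegal
(3,2): no bracket -> illegal
(3,7): flips 1 -> legal
(4,2): no bracket -> illegal
(4,6): no bracket -> illegal
(5,2): flips 1 -> legal
(5,3): flips 2 -> legal
(5,4): flips 1 -> legal
(5,5): flips 2 -> legal
(5,6): flips 1 -> legal
(5,7): no bracket -> illegal
W mobility = 8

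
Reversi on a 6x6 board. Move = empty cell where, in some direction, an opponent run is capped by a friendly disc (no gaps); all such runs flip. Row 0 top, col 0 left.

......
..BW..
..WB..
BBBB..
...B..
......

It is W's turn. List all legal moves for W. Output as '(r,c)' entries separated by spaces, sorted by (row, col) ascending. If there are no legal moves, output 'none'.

(0,1): no bracket -> illegal
(0,2): flips 1 -> legal
(0,3): no bracket -> illegal
(1,1): flips 1 -> legal
(1,4): no bracket -> illegal
(2,0): no bracket -> illegal
(2,1): no bracket -> illegal
(2,4): flips 1 -> legal
(3,4): no bracket -> illegal
(4,0): flips 1 -> legal
(4,1): no bracket -> illegal
(4,2): flips 1 -> legal
(4,4): flips 1 -> legal
(5,2): no bracket -> illegal
(5,3): flips 3 -> legal
(5,4): no bracket -> illegal

Answer: (0,2) (1,1) (2,4) (4,0) (4,2) (4,4) (5,3)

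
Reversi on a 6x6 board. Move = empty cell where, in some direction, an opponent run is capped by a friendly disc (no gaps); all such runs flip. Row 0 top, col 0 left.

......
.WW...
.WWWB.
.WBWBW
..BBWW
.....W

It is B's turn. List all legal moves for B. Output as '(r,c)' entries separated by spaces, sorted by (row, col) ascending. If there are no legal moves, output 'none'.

(0,0): no bracket -> illegal
(0,1): flips 2 -> legal
(0,2): flips 2 -> legal
(0,3): no bracket -> illegal
(1,0): flips 1 -> legal
(1,3): flips 2 -> legal
(1,4): flips 1 -> legal
(2,0): flips 4 -> legal
(2,5): no bracket -> illegal
(3,0): flips 1 -> legal
(4,0): no bracket -> illegal
(4,1): no bracket -> illegal
(5,3): no bracket -> illegal
(5,4): flips 1 -> legal

Answer: (0,1) (0,2) (1,0) (1,3) (1,4) (2,0) (3,0) (5,4)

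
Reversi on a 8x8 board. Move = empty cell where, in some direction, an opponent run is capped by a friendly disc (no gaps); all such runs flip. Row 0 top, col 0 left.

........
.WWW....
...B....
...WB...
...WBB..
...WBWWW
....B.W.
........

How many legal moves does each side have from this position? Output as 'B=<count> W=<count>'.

-- B to move --
(0,0): no bracket -> illegal
(0,1): flips 1 -> legal
(0,2): no bracket -> illegal
(0,3): flips 1 -> legal
(0,4): no bracket -> illegal
(1,0): no bracket -> illegal
(1,4): no bracket -> illegal
(2,0): no bracket -> illegal
(2,1): no bracket -> illegal
(2,2): flips 1 -> legal
(2,4): no bracket -> illegal
(3,2): flips 2 -> legal
(4,2): flips 2 -> legal
(4,6): flips 1 -> legal
(4,7): no bracket -> illegal
(5,2): flips 2 -> legal
(6,2): flips 1 -> legal
(6,3): flips 3 -> legal
(6,5): flips 1 -> legal
(6,7): flips 1 -> legal
(7,5): no bracket -> illegal
(7,6): no bracket -> illegal
(7,7): flips 2 -> legal
B mobility = 12
-- W to move --
(1,4): no bracket -> illegal
(2,2): no bracket -> illegal
(2,4): no bracket -> illegal
(2,5): flips 1 -> legal
(3,2): no bracket -> illegal
(3,5): flips 3 -> legal
(3,6): no bracket -> illegal
(4,6): flips 2 -> legal
(6,3): no bracket -> illegal
(6,5): flips 1 -> legal
(7,3): flips 1 -> legal
(7,4): no bracket -> illegal
(7,5): flips 1 -> legal
W mobility = 6

Answer: B=12 W=6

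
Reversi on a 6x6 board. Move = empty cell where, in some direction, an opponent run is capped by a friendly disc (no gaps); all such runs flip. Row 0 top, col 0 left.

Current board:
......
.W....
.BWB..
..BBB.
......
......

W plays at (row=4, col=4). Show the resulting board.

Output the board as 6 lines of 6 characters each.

Place W at (4,4); scan 8 dirs for brackets.
Dir NW: opp run (3,3) capped by W -> flip
Dir N: opp run (3,4), next='.' -> no flip
Dir NE: first cell '.' (not opp) -> no flip
Dir W: first cell '.' (not opp) -> no flip
Dir E: first cell '.' (not opp) -> no flip
Dir SW: first cell '.' (not opp) -> no flip
Dir S: first cell '.' (not opp) -> no flip
Dir SE: first cell '.' (not opp) -> no flip
All flips: (3,3)

Answer: ......
.W....
.BWB..
..BWB.
....W.
......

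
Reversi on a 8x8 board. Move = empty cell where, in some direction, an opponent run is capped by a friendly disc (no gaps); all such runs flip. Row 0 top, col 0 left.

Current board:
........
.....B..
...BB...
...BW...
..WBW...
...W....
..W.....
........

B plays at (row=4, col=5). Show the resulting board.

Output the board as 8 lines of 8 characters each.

Place B at (4,5); scan 8 dirs for brackets.
Dir NW: opp run (3,4) capped by B -> flip
Dir N: first cell '.' (not opp) -> no flip
Dir NE: first cell '.' (not opp) -> no flip
Dir W: opp run (4,4) capped by B -> flip
Dir E: first cell '.' (not opp) -> no flip
Dir SW: first cell '.' (not opp) -> no flip
Dir S: first cell '.' (not opp) -> no flip
Dir SE: first cell '.' (not opp) -> no flip
All flips: (3,4) (4,4)

Answer: ........
.....B..
...BB...
...BB...
..WBBB..
...W....
..W.....
........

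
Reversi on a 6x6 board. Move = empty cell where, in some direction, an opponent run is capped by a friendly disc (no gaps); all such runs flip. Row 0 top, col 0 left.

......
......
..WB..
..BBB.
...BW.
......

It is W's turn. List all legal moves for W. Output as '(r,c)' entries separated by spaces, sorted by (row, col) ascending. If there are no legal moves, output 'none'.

(1,2): no bracket -> illegal
(1,3): no bracket -> illegal
(1,4): no bracket -> illegal
(2,1): no bracket -> illegal
(2,4): flips 2 -> legal
(2,5): no bracket -> illegal
(3,1): no bracket -> illegal
(3,5): no bracket -> illegal
(4,1): no bracket -> illegal
(4,2): flips 2 -> legal
(4,5): no bracket -> illegal
(5,2): no bracket -> illegal
(5,3): no bracket -> illegal
(5,4): no bracket -> illegal

Answer: (2,4) (4,2)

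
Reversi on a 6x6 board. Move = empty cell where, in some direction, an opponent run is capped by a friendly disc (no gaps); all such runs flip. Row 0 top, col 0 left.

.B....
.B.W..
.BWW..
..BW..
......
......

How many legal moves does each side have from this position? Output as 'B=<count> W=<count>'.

-- B to move --
(0,2): no bracket -> illegal
(0,3): no bracket -> illegal
(0,4): no bracket -> illegal
(1,2): flips 1 -> legal
(1,4): flips 1 -> legal
(2,4): flips 2 -> legal
(3,1): no bracket -> illegal
(3,4): flips 1 -> legal
(4,2): no bracket -> illegal
(4,3): no bracket -> illegal
(4,4): flips 2 -> legal
B mobility = 5
-- W to move --
(0,0): flips 1 -> legal
(0,2): no bracket -> illegal
(1,0): no bracket -> illegal
(1,2): no bracket -> illegal
(2,0): flips 1 -> legal
(3,0): no bracket -> illegal
(3,1): flips 1 -> legal
(4,1): flips 1 -> legal
(4,2): flips 1 -> legal
(4,3): no bracket -> illegal
W mobility = 5

Answer: B=5 W=5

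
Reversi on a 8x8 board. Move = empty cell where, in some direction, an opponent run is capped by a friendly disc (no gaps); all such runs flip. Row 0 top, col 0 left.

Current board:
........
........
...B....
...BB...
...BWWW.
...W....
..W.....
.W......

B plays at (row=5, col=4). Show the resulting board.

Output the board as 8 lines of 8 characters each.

Answer: ........
........
...B....
...BB...
...BBWW.
...WB...
..W.....
.W......

Derivation:
Place B at (5,4); scan 8 dirs for brackets.
Dir NW: first cell 'B' (not opp) -> no flip
Dir N: opp run (4,4) capped by B -> flip
Dir NE: opp run (4,5), next='.' -> no flip
Dir W: opp run (5,3), next='.' -> no flip
Dir E: first cell '.' (not opp) -> no flip
Dir SW: first cell '.' (not opp) -> no flip
Dir S: first cell '.' (not opp) -> no flip
Dir SE: first cell '.' (not opp) -> no flip
All flips: (4,4)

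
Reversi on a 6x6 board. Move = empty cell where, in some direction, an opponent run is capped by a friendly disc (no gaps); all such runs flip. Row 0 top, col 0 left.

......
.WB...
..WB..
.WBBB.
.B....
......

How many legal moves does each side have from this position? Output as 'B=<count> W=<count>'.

-- B to move --
(0,0): flips 2 -> legal
(0,1): no bracket -> illegal
(0,2): no bracket -> illegal
(1,0): flips 1 -> legal
(1,3): no bracket -> illegal
(2,0): no bracket -> illegal
(2,1): flips 2 -> legal
(3,0): flips 1 -> legal
(4,0): no bracket -> illegal
(4,2): no bracket -> illegal
B mobility = 4
-- W to move --
(0,1): no bracket -> illegal
(0,2): flips 1 -> legal
(0,3): no bracket -> illegal
(1,3): flips 1 -> legal
(1,4): no bracket -> illegal
(2,1): no bracket -> illegal
(2,4): flips 1 -> legal
(2,5): no bracket -> illegal
(3,0): no bracket -> illegal
(3,5): flips 3 -> legal
(4,0): no bracket -> illegal
(4,2): flips 1 -> legal
(4,3): no bracket -> illegal
(4,4): flips 1 -> legal
(4,5): no bracket -> illegal
(5,0): no bracket -> illegal
(5,1): flips 1 -> legal
(5,2): no bracket -> illegal
W mobility = 7

Answer: B=4 W=7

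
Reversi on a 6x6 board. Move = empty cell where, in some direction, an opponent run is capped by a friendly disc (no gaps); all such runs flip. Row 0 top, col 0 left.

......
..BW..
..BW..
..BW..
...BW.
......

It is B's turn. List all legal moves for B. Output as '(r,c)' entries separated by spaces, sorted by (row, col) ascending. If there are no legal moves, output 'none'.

Answer: (0,3) (0,4) (1,4) (2,4) (3,4) (4,5) (5,5)

Derivation:
(0,2): no bracket -> illegal
(0,3): flips 3 -> legal
(0,4): flips 1 -> legal
(1,4): flips 2 -> legal
(2,4): flips 1 -> legal
(3,4): flips 2 -> legal
(3,5): no bracket -> illegal
(4,2): no bracket -> illegal
(4,5): flips 1 -> legal
(5,3): no bracket -> illegal
(5,4): no bracket -> illegal
(5,5): flips 2 -> legal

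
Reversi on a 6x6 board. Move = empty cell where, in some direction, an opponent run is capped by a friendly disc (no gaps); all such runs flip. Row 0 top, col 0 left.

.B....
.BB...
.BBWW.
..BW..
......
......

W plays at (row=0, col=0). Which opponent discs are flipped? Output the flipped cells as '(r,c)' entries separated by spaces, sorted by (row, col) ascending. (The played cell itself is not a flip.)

Answer: (1,1) (2,2)

Derivation:
Dir NW: edge -> no flip
Dir N: edge -> no flip
Dir NE: edge -> no flip
Dir W: edge -> no flip
Dir E: opp run (0,1), next='.' -> no flip
Dir SW: edge -> no flip
Dir S: first cell '.' (not opp) -> no flip
Dir SE: opp run (1,1) (2,2) capped by W -> flip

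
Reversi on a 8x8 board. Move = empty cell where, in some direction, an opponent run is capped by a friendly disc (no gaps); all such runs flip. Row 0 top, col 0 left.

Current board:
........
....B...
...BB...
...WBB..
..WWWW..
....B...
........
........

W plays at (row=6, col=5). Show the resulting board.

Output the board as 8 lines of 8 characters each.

Answer: ........
....B...
...BB...
...WBB..
..WWWW..
....W...
.....W..
........

Derivation:
Place W at (6,5); scan 8 dirs for brackets.
Dir NW: opp run (5,4) capped by W -> flip
Dir N: first cell '.' (not opp) -> no flip
Dir NE: first cell '.' (not opp) -> no flip
Dir W: first cell '.' (not opp) -> no flip
Dir E: first cell '.' (not opp) -> no flip
Dir SW: first cell '.' (not opp) -> no flip
Dir S: first cell '.' (not opp) -> no flip
Dir SE: first cell '.' (not opp) -> no flip
All flips: (5,4)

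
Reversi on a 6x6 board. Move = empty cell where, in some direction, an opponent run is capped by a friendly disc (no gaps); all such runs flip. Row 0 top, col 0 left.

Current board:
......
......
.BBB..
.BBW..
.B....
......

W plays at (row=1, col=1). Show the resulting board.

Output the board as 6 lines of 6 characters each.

Answer: ......
.W....
.BWB..
.BBW..
.B....
......

Derivation:
Place W at (1,1); scan 8 dirs for brackets.
Dir NW: first cell '.' (not opp) -> no flip
Dir N: first cell '.' (not opp) -> no flip
Dir NE: first cell '.' (not opp) -> no flip
Dir W: first cell '.' (not opp) -> no flip
Dir E: first cell '.' (not opp) -> no flip
Dir SW: first cell '.' (not opp) -> no flip
Dir S: opp run (2,1) (3,1) (4,1), next='.' -> no flip
Dir SE: opp run (2,2) capped by W -> flip
All flips: (2,2)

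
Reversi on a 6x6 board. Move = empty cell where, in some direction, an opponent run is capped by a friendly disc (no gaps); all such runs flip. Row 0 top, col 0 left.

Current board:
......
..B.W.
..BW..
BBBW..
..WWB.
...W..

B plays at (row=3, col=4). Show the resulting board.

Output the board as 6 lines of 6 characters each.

Answer: ......
..B.W.
..BB..
BBBBB.
..WWB.
...W..

Derivation:
Place B at (3,4); scan 8 dirs for brackets.
Dir NW: opp run (2,3) capped by B -> flip
Dir N: first cell '.' (not opp) -> no flip
Dir NE: first cell '.' (not opp) -> no flip
Dir W: opp run (3,3) capped by B -> flip
Dir E: first cell '.' (not opp) -> no flip
Dir SW: opp run (4,3), next='.' -> no flip
Dir S: first cell 'B' (not opp) -> no flip
Dir SE: first cell '.' (not opp) -> no flip
All flips: (2,3) (3,3)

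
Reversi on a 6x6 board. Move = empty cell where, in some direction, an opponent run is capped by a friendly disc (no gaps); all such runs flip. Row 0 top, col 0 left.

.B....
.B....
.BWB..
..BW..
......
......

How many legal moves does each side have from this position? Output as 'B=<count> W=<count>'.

Answer: B=4 W=6

Derivation:
-- B to move --
(1,2): flips 1 -> legal
(1,3): no bracket -> illegal
(2,4): no bracket -> illegal
(3,1): no bracket -> illegal
(3,4): flips 1 -> legal
(4,2): no bracket -> illegal
(4,3): flips 1 -> legal
(4,4): flips 2 -> legal
B mobility = 4
-- W to move --
(0,0): flips 1 -> legal
(0,2): no bracket -> illegal
(1,0): no bracket -> illegal
(1,2): no bracket -> illegal
(1,3): flips 1 -> legal
(1,4): no bracket -> illegal
(2,0): flips 1 -> legal
(2,4): flips 1 -> legal
(3,0): no bracket -> illegal
(3,1): flips 1 -> legal
(3,4): no bracket -> illegal
(4,1): no bracket -> illegal
(4,2): flips 1 -> legal
(4,3): no bracket -> illegal
W mobility = 6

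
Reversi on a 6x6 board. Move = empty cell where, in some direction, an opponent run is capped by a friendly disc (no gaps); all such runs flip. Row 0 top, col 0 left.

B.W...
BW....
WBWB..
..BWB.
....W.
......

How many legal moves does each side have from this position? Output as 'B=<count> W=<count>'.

-- B to move --
(0,1): flips 1 -> legal
(0,3): no bracket -> illegal
(1,2): flips 2 -> legal
(1,3): no bracket -> illegal
(2,4): no bracket -> illegal
(3,0): flips 1 -> legal
(3,1): no bracket -> illegal
(3,5): no bracket -> illegal
(4,2): no bracket -> illegal
(4,3): flips 1 -> legal
(4,5): no bracket -> illegal
(5,3): no bracket -> illegal
(5,4): flips 1 -> legal
(5,5): flips 4 -> legal
B mobility = 6
-- W to move --
(0,1): no bracket -> illegal
(1,2): no bracket -> illegal
(1,3): flips 1 -> legal
(1,4): no bracket -> illegal
(2,4): flips 2 -> legal
(2,5): no bracket -> illegal
(3,0): no bracket -> illegal
(3,1): flips 2 -> legal
(3,5): flips 1 -> legal
(4,1): no bracket -> illegal
(4,2): flips 1 -> legal
(4,3): no bracket -> illegal
(4,5): no bracket -> illegal
W mobility = 5

Answer: B=6 W=5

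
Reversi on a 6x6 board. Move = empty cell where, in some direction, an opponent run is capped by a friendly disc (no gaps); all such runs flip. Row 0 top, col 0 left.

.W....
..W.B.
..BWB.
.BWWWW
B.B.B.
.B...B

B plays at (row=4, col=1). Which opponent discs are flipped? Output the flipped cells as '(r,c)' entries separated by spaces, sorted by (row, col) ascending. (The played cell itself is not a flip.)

Answer: (2,3) (3,2)

Derivation:
Dir NW: first cell '.' (not opp) -> no flip
Dir N: first cell 'B' (not opp) -> no flip
Dir NE: opp run (3,2) (2,3) capped by B -> flip
Dir W: first cell 'B' (not opp) -> no flip
Dir E: first cell 'B' (not opp) -> no flip
Dir SW: first cell '.' (not opp) -> no flip
Dir S: first cell 'B' (not opp) -> no flip
Dir SE: first cell '.' (not opp) -> no flip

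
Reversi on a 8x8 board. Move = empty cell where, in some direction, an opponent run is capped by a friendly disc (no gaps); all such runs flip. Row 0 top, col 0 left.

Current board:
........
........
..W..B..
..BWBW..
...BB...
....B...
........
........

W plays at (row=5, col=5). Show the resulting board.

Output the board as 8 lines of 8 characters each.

Answer: ........
........
..W..B..
..BWBW..
...BW...
....BW..
........
........

Derivation:
Place W at (5,5); scan 8 dirs for brackets.
Dir NW: opp run (4,4) capped by W -> flip
Dir N: first cell '.' (not opp) -> no flip
Dir NE: first cell '.' (not opp) -> no flip
Dir W: opp run (5,4), next='.' -> no flip
Dir E: first cell '.' (not opp) -> no flip
Dir SW: first cell '.' (not opp) -> no flip
Dir S: first cell '.' (not opp) -> no flip
Dir SE: first cell '.' (not opp) -> no flip
All flips: (4,4)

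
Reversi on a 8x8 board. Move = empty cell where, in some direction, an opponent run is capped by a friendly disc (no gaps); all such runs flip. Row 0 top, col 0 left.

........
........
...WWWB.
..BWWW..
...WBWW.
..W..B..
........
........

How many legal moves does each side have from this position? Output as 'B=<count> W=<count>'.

-- B to move --
(1,2): no bracket -> illegal
(1,3): no bracket -> illegal
(1,4): flips 3 -> legal
(1,5): flips 3 -> legal
(1,6): no bracket -> illegal
(2,2): flips 4 -> legal
(3,6): flips 3 -> legal
(3,7): flips 1 -> legal
(4,1): no bracket -> illegal
(4,2): flips 1 -> legal
(4,7): flips 2 -> legal
(5,1): no bracket -> illegal
(5,3): no bracket -> illegal
(5,4): flips 1 -> legal
(5,6): no bracket -> illegal
(5,7): no bracket -> illegal
(6,1): no bracket -> illegal
(6,2): no bracket -> illegal
(6,3): no bracket -> illegal
B mobility = 8
-- W to move --
(1,5): no bracket -> illegal
(1,6): no bracket -> illegal
(1,7): flips 1 -> legal
(2,1): flips 1 -> legal
(2,2): no bracket -> illegal
(2,7): flips 1 -> legal
(3,1): flips 1 -> legal
(3,6): no bracket -> illegal
(3,7): no bracket -> illegal
(4,1): flips 1 -> legal
(4,2): no bracket -> illegal
(5,3): flips 1 -> legal
(5,4): flips 1 -> legal
(5,6): no bracket -> illegal
(6,4): flips 1 -> legal
(6,5): flips 1 -> legal
(6,6): flips 2 -> legal
W mobility = 10

Answer: B=8 W=10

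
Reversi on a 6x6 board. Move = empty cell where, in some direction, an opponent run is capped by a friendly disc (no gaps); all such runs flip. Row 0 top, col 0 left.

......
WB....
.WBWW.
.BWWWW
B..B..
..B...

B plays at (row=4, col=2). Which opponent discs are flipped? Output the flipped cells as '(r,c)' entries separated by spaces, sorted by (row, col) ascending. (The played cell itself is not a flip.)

Answer: (3,2)

Derivation:
Dir NW: first cell 'B' (not opp) -> no flip
Dir N: opp run (3,2) capped by B -> flip
Dir NE: opp run (3,3) (2,4), next='.' -> no flip
Dir W: first cell '.' (not opp) -> no flip
Dir E: first cell 'B' (not opp) -> no flip
Dir SW: first cell '.' (not opp) -> no flip
Dir S: first cell 'B' (not opp) -> no flip
Dir SE: first cell '.' (not opp) -> no flip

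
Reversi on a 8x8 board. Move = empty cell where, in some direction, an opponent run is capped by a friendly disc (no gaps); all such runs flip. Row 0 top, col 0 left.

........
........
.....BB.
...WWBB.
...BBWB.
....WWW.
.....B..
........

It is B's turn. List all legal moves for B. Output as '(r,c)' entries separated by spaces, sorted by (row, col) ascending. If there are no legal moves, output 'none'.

Answer: (2,2) (2,3) (2,4) (3,2) (4,7) (6,3) (6,4) (6,6)

Derivation:
(2,2): flips 1 -> legal
(2,3): flips 1 -> legal
(2,4): flips 1 -> legal
(3,2): flips 2 -> legal
(4,2): no bracket -> illegal
(4,7): flips 1 -> legal
(5,3): no bracket -> illegal
(5,7): no bracket -> illegal
(6,3): flips 2 -> legal
(6,4): flips 2 -> legal
(6,6): flips 2 -> legal
(6,7): no bracket -> illegal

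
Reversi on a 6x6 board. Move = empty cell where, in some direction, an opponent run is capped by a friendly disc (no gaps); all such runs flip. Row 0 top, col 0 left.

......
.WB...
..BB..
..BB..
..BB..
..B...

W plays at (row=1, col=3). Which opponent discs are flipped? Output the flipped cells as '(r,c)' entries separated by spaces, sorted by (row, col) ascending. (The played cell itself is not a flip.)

Answer: (1,2)

Derivation:
Dir NW: first cell '.' (not opp) -> no flip
Dir N: first cell '.' (not opp) -> no flip
Dir NE: first cell '.' (not opp) -> no flip
Dir W: opp run (1,2) capped by W -> flip
Dir E: first cell '.' (not opp) -> no flip
Dir SW: opp run (2,2), next='.' -> no flip
Dir S: opp run (2,3) (3,3) (4,3), next='.' -> no flip
Dir SE: first cell '.' (not opp) -> no flip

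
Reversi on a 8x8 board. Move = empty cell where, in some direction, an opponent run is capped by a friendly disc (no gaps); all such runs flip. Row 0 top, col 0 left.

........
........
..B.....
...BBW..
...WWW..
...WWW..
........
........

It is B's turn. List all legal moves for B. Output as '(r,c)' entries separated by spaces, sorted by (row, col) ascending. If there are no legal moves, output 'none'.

(2,4): no bracket -> illegal
(2,5): no bracket -> illegal
(2,6): no bracket -> illegal
(3,2): no bracket -> illegal
(3,6): flips 1 -> legal
(4,2): no bracket -> illegal
(4,6): no bracket -> illegal
(5,2): flips 1 -> legal
(5,6): flips 1 -> legal
(6,2): no bracket -> illegal
(6,3): flips 2 -> legal
(6,4): flips 2 -> legal
(6,5): no bracket -> illegal
(6,6): flips 2 -> legal

Answer: (3,6) (5,2) (5,6) (6,3) (6,4) (6,6)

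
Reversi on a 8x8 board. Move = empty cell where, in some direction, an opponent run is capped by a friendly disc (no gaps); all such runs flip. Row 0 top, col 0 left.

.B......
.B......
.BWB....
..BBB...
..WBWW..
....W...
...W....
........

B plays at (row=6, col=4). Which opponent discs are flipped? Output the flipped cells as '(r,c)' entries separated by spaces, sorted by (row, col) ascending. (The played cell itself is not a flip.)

Dir NW: first cell '.' (not opp) -> no flip
Dir N: opp run (5,4) (4,4) capped by B -> flip
Dir NE: first cell '.' (not opp) -> no flip
Dir W: opp run (6,3), next='.' -> no flip
Dir E: first cell '.' (not opp) -> no flip
Dir SW: first cell '.' (not opp) -> no flip
Dir S: first cell '.' (not opp) -> no flip
Dir SE: first cell '.' (not opp) -> no flip

Answer: (4,4) (5,4)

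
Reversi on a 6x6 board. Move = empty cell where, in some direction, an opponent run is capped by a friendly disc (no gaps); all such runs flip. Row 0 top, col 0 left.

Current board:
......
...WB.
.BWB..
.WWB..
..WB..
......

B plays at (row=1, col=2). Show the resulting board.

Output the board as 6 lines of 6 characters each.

Answer: ......
..BBB.
.BWB..
.WWB..
..WB..
......

Derivation:
Place B at (1,2); scan 8 dirs for brackets.
Dir NW: first cell '.' (not opp) -> no flip
Dir N: first cell '.' (not opp) -> no flip
Dir NE: first cell '.' (not opp) -> no flip
Dir W: first cell '.' (not opp) -> no flip
Dir E: opp run (1,3) capped by B -> flip
Dir SW: first cell 'B' (not opp) -> no flip
Dir S: opp run (2,2) (3,2) (4,2), next='.' -> no flip
Dir SE: first cell 'B' (not opp) -> no flip
All flips: (1,3)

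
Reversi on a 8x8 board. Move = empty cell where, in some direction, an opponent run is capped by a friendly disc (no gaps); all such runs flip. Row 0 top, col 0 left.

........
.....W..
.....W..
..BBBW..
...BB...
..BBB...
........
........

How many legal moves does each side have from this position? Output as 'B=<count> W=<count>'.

-- B to move --
(0,4): no bracket -> illegal
(0,5): no bracket -> illegal
(0,6): no bracket -> illegal
(1,4): no bracket -> illegal
(1,6): flips 1 -> legal
(2,4): no bracket -> illegal
(2,6): flips 1 -> legal
(3,6): flips 1 -> legal
(4,5): no bracket -> illegal
(4,6): no bracket -> illegal
B mobility = 3
-- W to move --
(2,1): no bracket -> illegal
(2,2): no bracket -> illegal
(2,3): no bracket -> illegal
(2,4): no bracket -> illegal
(3,1): flips 3 -> legal
(4,1): no bracket -> illegal
(4,2): no bracket -> illegal
(4,5): no bracket -> illegal
(5,1): no bracket -> illegal
(5,5): no bracket -> illegal
(6,1): flips 3 -> legal
(6,2): flips 2 -> legal
(6,3): no bracket -> illegal
(6,4): no bracket -> illegal
(6,5): no bracket -> illegal
W mobility = 3

Answer: B=3 W=3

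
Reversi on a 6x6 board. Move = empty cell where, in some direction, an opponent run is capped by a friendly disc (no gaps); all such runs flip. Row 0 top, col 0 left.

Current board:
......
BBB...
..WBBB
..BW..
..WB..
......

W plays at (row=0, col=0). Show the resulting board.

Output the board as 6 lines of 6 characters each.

Answer: W.....
BWB...
..WBBB
..BW..
..WB..
......

Derivation:
Place W at (0,0); scan 8 dirs for brackets.
Dir NW: edge -> no flip
Dir N: edge -> no flip
Dir NE: edge -> no flip
Dir W: edge -> no flip
Dir E: first cell '.' (not opp) -> no flip
Dir SW: edge -> no flip
Dir S: opp run (1,0), next='.' -> no flip
Dir SE: opp run (1,1) capped by W -> flip
All flips: (1,1)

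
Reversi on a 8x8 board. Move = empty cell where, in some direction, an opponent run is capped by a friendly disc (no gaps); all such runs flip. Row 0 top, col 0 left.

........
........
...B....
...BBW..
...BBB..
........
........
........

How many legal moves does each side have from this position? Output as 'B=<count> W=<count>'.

-- B to move --
(2,4): no bracket -> illegal
(2,5): flips 1 -> legal
(2,6): flips 1 -> legal
(3,6): flips 1 -> legal
(4,6): no bracket -> illegal
B mobility = 3
-- W to move --
(1,2): no bracket -> illegal
(1,3): no bracket -> illegal
(1,4): no bracket -> illegal
(2,2): no bracket -> illegal
(2,4): no bracket -> illegal
(2,5): no bracket -> illegal
(3,2): flips 2 -> legal
(3,6): no bracket -> illegal
(4,2): no bracket -> illegal
(4,6): no bracket -> illegal
(5,2): no bracket -> illegal
(5,3): flips 1 -> legal
(5,4): no bracket -> illegal
(5,5): flips 1 -> legal
(5,6): no bracket -> illegal
W mobility = 3

Answer: B=3 W=3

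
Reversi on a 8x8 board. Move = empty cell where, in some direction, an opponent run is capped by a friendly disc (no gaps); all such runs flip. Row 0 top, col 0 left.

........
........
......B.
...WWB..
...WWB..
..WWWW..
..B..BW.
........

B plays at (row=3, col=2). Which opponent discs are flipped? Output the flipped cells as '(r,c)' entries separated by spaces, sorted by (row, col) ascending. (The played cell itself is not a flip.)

Answer: (3,3) (3,4) (4,3) (5,4)

Derivation:
Dir NW: first cell '.' (not opp) -> no flip
Dir N: first cell '.' (not opp) -> no flip
Dir NE: first cell '.' (not opp) -> no flip
Dir W: first cell '.' (not opp) -> no flip
Dir E: opp run (3,3) (3,4) capped by B -> flip
Dir SW: first cell '.' (not opp) -> no flip
Dir S: first cell '.' (not opp) -> no flip
Dir SE: opp run (4,3) (5,4) capped by B -> flip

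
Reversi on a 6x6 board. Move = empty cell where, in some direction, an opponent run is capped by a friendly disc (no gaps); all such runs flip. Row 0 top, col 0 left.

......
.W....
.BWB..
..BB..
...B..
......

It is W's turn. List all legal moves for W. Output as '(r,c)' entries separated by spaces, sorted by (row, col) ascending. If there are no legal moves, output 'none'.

Answer: (2,0) (2,4) (3,1) (4,2) (4,4)

Derivation:
(1,0): no bracket -> illegal
(1,2): no bracket -> illegal
(1,3): no bracket -> illegal
(1,4): no bracket -> illegal
(2,0): flips 1 -> legal
(2,4): flips 1 -> legal
(3,0): no bracket -> illegal
(3,1): flips 1 -> legal
(3,4): no bracket -> illegal
(4,1): no bracket -> illegal
(4,2): flips 1 -> legal
(4,4): flips 1 -> legal
(5,2): no bracket -> illegal
(5,3): no bracket -> illegal
(5,4): no bracket -> illegal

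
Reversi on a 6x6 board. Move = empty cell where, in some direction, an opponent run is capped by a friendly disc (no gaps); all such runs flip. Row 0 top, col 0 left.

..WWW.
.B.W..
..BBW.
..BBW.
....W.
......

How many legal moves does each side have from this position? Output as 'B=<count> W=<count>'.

-- B to move --
(0,1): no bracket -> illegal
(0,5): no bracket -> illegal
(1,2): no bracket -> illegal
(1,4): no bracket -> illegal
(1,5): flips 1 -> legal
(2,5): flips 1 -> legal
(3,5): flips 1 -> legal
(4,3): no bracket -> illegal
(4,5): flips 1 -> legal
(5,3): no bracket -> illegal
(5,4): no bracket -> illegal
(5,5): flips 1 -> legal
B mobility = 5
-- W to move --
(0,0): flips 3 -> legal
(0,1): no bracket -> illegal
(1,0): no bracket -> illegal
(1,2): flips 1 -> legal
(1,4): no bracket -> illegal
(2,0): flips 1 -> legal
(2,1): flips 2 -> legal
(3,1): flips 3 -> legal
(4,1): no bracket -> illegal
(4,2): flips 1 -> legal
(4,3): flips 2 -> legal
W mobility = 7

Answer: B=5 W=7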